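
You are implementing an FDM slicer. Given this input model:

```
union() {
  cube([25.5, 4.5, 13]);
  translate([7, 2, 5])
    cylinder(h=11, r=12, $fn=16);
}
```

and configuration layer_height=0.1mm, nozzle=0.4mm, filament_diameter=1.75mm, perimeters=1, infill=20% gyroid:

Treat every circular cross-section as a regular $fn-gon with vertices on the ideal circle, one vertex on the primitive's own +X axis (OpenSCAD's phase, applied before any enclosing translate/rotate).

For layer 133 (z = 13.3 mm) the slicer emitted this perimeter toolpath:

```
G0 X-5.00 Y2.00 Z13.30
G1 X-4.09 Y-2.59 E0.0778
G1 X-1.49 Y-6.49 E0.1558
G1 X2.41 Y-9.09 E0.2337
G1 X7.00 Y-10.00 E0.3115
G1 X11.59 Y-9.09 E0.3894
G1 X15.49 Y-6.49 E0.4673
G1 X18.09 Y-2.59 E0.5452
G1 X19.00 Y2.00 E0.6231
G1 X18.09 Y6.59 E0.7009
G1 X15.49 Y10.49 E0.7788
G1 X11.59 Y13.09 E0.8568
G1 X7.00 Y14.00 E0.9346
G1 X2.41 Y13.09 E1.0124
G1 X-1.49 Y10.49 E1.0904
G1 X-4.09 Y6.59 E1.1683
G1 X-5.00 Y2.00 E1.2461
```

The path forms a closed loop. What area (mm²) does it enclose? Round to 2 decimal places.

Apply the shoelace formula to the sequence of (X, Y) vertices; enclosed area = 441.06 mm².

441.06 mm²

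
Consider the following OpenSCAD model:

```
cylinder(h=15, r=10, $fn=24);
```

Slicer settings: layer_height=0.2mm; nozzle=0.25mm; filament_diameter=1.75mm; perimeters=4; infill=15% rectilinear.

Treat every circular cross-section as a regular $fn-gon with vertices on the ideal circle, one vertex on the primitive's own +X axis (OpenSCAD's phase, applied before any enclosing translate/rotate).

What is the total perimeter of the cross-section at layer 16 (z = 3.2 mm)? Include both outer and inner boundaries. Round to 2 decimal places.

62.65 mm

At z = 3.2 mm: the cylinder: section is a regular 24-gon, circumradius r=10 (perimeter = 2·24·10.000·sin(180°/24) = 62.65 mm). Overall, the cross-section is a single solid region. Total boundary length (outer) = 62.65 mm.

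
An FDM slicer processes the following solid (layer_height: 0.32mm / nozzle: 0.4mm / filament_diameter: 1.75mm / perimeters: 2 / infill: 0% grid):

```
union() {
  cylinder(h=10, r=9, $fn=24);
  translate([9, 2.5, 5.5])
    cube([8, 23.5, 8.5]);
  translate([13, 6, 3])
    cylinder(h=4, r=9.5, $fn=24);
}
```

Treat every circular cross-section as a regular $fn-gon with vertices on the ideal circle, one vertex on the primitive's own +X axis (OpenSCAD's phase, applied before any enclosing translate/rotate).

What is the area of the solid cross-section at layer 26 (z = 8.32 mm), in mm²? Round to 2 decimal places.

439.57 mm²

At z = 8.32 mm: the cylinder: section is a regular 24-gon, circumradius r=9 (area = (24/2)·9.000²·sin(360°/24) = 251.57 mm²); the cube at (9, 2.5) (footprint 8×23.5) is included at this height (area 188.00 mm²); the cylinder at (13, 6) does not reach this height (z outside [3, 7]); Merging all regions: the 2 present regions are separate (no shared area or edge), so areas and boundary lengths simply add and each stays a separate island — area = 439.57 mm². Overall, the cross-section has 2 separate islands. Net area = 439.57 mm².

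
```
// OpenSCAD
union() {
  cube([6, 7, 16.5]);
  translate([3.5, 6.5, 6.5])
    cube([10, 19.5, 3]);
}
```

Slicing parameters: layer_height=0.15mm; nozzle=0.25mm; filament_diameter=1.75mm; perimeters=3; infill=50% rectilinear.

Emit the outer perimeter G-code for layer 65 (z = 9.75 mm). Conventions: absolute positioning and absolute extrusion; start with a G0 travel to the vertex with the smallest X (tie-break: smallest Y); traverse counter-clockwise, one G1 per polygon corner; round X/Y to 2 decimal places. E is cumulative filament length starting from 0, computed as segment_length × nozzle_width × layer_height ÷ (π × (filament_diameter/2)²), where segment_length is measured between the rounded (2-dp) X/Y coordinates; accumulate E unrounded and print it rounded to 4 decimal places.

At z = 9.75 mm: the cube is present — its section is the full 6×7 rectangle; the cube at (3.5, 6.5) is absent (z outside [6.5, 9.5]); Taking the union: only the 6×7 cube is present, so the union is just that shape — 1 connected region. The outline is a single polygon with 4 vertices. Extrusion per mm of travel: 0.25 × 0.15 / (π × 0.875²) = 0.015591. Accumulating E over each segment gives final E = 0.4054.

G0 X0.00 Y0.00 Z9.75
G1 X6.00 Y0.00 E0.0935
G1 X6.00 Y7.00 E0.2027
G1 X0.00 Y7.00 E0.2962
G1 X0.00 Y0.00 E0.4054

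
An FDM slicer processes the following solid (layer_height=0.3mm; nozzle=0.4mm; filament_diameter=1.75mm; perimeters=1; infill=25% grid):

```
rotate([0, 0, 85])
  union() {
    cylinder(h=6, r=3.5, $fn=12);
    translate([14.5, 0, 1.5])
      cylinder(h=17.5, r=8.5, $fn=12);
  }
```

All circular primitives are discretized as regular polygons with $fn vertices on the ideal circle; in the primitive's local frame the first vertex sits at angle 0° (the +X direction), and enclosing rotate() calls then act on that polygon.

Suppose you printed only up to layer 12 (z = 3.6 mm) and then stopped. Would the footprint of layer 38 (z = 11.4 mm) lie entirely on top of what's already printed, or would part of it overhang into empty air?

Compare the two slices. At z = 3.6: the r=3.5 cylinder contributes a regular 12-gon of circumradius 3.5 (area = (12/2)·3.500²·sin(360°/12) = 36.75 mm²); the r=8.5 cylinder at (14.5, 0) gives a regular 12-gon of circumradius 8.5 (constant along its height) (area = (12/2)·8.500²·sin(360°/12) = 216.75 mm²); Combining (union): the 2 present regions are separate (no shared area or edge), so areas and boundary lengths simply add and each stays a separate island — area = 253.50 mm²; (rotated 85° about Z; rotation is an isometry so areas/perimeters/island counts are preserved). At z = 11.4: the cylinder is not intersected at this z (z outside [0, 6]); the r=8.5 cylinder at (14.5, 0) gives a regular 12-gon of circumradius 8.5 (constant along its height) (area = (12/2)·8.500²·sin(360°/12) = 216.75 mm²); Taking the union: only the r=8.5 cylinder at (14.5, 0) is present, so the union is just that shape — area = 216.75 mm²; (whole slice rotated 85° about Z — lengths, areas and connectivity unchanged). Checking containment: the cross-section at z = 11.4 is a subset of the cross-section at z = 3.6.

entirely on top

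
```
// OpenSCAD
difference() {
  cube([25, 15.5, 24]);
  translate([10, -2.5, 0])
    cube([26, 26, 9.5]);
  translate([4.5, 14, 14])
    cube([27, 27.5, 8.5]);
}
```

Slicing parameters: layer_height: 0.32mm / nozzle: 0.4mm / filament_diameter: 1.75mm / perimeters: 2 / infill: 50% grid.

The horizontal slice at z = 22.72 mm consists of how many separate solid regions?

At z = 22.72 mm: the cube is present — its section is the full 25×15.5 rectangle; the cube at (10, -2.5) does not reach this height (z outside [0, 9.5]); the cube at (4.5, 14) does not reach this height (z outside [14, 22.5]); Subtracting the remaining from the first: none of the subtracted shapes is present at this height, so the 25×15.5 cube is unchanged — 1 connected region. The result has 1 disconnected region.

1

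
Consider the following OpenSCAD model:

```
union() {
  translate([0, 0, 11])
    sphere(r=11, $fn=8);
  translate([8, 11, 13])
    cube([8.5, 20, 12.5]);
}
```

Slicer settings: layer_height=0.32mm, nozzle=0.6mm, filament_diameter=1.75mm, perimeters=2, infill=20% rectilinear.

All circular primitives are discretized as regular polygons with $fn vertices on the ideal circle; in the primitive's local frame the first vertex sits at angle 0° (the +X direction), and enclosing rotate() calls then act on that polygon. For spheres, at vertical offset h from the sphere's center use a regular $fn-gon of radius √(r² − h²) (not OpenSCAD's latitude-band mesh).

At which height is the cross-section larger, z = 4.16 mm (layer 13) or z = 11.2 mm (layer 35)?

Layer 13 (z = 4.16): the r=11 sphere contributes a regular 8-gon of circumradius √(11²−6.84²) = 8.615 (area = (8/2)·8.615²·sin(360°/8) = 209.91 mm²); the cube at (8, 11) is absent (z outside [13, 25.5]); Taking the union: only the r=11 sphere is present, so the union is just that shape — area = 209.91 mm². So its area = 209.91 mm². Layer 35 (z = 11.2): the r=11 sphere contributes a regular 8-gon of circumradius √(11²−0.2²) = 10.998 (area = (8/2)·10.998²·sin(360°/8) = 342.13 mm²); the cube at (8, 11) does not reach this height (z outside [13, 25.5]); Combining (union): only the r=11 sphere is present, so the union is just that shape — area = 342.13 mm². So its area = 342.13 mm². Layer 35 is larger (342.13 vs 209.91 mm²).

layer 35 (z = 11.2 mm)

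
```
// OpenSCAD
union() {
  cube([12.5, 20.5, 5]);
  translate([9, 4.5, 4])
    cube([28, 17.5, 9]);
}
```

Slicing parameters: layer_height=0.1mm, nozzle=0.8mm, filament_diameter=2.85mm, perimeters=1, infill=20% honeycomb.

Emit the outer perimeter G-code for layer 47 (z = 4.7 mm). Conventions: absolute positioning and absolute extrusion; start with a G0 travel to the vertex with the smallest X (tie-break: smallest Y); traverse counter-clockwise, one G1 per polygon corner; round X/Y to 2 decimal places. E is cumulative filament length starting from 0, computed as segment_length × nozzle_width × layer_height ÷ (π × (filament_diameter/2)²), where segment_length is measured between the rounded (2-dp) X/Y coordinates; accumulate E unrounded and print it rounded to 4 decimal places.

At z = 4.7 mm: the 12.5×20.5 cube contributes its full rectangle; the 28×17.5 cube at (9, 4.5) contributes its full rectangle; Taking the union: the regions partially overlap (shared area 56.00 mm²), so overlapping operands fuse into one piece — 1 connected region. The outline is a single polygon with 8 vertices. Extrusion per mm of travel: 0.8 × 0.1 / (π × 1.425²) = 0.012540. Accumulating E over each segment gives final E = 1.4798.

G0 X0.00 Y0.00 Z4.70
G1 X12.50 Y0.00 E0.1568
G1 X12.50 Y4.50 E0.2132
G1 X37.00 Y4.50 E0.5204
G1 X37.00 Y22.00 E0.7399
G1 X9.00 Y22.00 E1.0910
G1 X9.00 Y20.50 E1.1098
G1 X0.00 Y20.50 E1.2227
G1 X0.00 Y0.00 E1.4798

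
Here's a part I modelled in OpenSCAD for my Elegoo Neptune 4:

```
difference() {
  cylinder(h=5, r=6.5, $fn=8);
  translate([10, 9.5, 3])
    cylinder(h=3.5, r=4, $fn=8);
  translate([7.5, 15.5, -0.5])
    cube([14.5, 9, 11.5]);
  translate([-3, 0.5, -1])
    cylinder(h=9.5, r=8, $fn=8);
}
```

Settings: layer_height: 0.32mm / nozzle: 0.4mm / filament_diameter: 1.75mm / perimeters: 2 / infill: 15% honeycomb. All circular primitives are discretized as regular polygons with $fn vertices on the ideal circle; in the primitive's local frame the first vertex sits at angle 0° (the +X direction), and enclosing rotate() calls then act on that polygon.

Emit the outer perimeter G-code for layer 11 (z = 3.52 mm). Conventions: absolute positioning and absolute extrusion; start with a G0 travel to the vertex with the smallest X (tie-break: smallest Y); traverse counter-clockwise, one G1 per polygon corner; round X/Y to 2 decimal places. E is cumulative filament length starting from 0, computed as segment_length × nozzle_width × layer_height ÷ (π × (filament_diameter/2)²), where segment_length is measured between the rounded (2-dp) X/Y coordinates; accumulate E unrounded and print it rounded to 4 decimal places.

At z = 3.52 mm: the r=6.5 cylinder gives a regular 8-gon of circumradius 6.5 (constant along its height); the cylinder at (10, 9.5): section is a regular 8-gon, circumradius r=4; the cube at (7.5, 15.5) is present — its section is the full 14.5×9 rectangle; the r=8 cylinder at (-3, 0.5) contributes a regular 8-gon of circumradius 8; After the difference (first − rest): starting from the r=6.5 cylinder, the r=4 cylinder at (10, 9.5) misses the remaining region (no effect); the 14.5×9 cube at (7.5, 15.5) misses the remaining region (no effect); the r=8 cylinder at (-3, 0.5) partially overlaps it — only the 103.80 mm² overlap (of its 181.02 mm²) is removed, clipping the outline — 1 connected region. The outline is a single polygon with 8 vertices. Extrusion per mm of travel: 0.4 × 0.32 / (π × 0.875²) = 0.053216. Accumulating E over each segment gives final E = 1.6698.

G0 X-0.29 Y-6.38 Z3.52
G1 X0.00 Y-6.50 E0.0167
G1 X4.60 Y-4.60 E0.2816
G1 X6.50 Y0.00 E0.5464
G1 X4.60 Y4.60 E0.8113
G1 X3.04 Y5.24 E0.9010
G1 X5.00 Y0.50 E1.1740
G1 X2.66 Y-5.16 E1.4999
G1 X-0.29 Y-6.38 E1.6698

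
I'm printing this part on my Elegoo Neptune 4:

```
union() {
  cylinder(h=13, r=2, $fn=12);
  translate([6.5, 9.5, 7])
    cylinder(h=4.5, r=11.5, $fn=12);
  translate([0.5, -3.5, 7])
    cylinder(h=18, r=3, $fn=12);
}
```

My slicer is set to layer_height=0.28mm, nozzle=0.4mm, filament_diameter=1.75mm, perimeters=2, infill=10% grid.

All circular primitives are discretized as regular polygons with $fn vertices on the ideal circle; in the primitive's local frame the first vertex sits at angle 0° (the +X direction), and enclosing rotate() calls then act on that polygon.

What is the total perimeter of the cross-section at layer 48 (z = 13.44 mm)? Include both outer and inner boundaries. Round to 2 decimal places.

At z = 13.44 mm: the cylinder is not intersected at this z (z outside [0, 13]); the cylinder at (6.5, 9.5) is not intersected at this z (z outside [7, 11.5]); the cylinder at (0.5, -3.5): section is a regular 12-gon, circumradius r=3 (perimeter = 2·12·3.000·sin(180°/12) = 18.63 mm); Combining (union): only the r=3 cylinder at (0.5, -3.5) is present, so the union is just that shape — boundary = 18.63 mm. Overall, the cross-section is a single solid region. Total boundary length (outer) = 18.63 mm.

18.63 mm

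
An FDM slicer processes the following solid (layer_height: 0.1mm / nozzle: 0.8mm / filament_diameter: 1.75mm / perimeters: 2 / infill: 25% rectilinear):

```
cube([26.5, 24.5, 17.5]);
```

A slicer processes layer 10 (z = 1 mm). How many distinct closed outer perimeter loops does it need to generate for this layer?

1

At z = 1 mm: the cube (footprint 26.5×24.5) is included at this height. The result has 1 disconnected region.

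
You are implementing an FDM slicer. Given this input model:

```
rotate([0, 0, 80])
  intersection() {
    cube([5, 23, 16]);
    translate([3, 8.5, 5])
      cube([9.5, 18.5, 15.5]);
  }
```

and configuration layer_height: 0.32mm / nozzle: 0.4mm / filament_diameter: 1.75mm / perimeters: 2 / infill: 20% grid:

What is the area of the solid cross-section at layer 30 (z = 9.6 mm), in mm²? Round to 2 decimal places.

29.00 mm²

At z = 9.6 mm: the cube is present — its section is the full 5×23 rectangle (area 115.00 mm²); the cube at (3, 8.5) is present — its section is the full 9.5×18.5 rectangle (area 175.75 mm²); Taking the intersection: the 9.5×18.5 cube at (3, 8.5) partially overlaps the 5×23 cube; clipping to the common part keeps 29.00 mm² — area = 29.00 mm²; (rotated 80° about Z; rotation is an isometry so areas/perimeters/island counts are preserved). Overall, the cross-section is a single solid region. Net area = 29.00 mm².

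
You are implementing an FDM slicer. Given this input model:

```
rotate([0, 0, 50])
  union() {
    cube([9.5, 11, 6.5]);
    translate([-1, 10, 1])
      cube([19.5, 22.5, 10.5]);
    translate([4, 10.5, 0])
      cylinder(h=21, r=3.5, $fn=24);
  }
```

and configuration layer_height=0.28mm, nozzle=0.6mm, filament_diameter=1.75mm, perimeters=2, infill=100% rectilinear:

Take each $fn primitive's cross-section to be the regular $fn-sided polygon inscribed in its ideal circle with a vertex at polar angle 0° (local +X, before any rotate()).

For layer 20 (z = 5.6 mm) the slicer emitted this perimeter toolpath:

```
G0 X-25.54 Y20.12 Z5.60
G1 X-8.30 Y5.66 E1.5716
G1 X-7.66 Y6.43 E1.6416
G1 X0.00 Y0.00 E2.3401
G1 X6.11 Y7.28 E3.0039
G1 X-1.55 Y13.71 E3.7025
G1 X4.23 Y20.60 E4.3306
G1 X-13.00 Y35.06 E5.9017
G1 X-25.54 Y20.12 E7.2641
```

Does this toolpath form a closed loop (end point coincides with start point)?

yes

Start point (G0): (-25.54, 20.12). End point (last G1): the path returns to the start — closed.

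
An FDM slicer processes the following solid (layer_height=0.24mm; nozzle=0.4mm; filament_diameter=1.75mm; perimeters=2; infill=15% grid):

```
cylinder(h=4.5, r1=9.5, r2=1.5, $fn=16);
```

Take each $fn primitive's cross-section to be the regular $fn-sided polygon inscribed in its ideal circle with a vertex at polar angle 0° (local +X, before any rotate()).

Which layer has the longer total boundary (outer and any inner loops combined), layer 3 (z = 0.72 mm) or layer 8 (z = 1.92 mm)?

Layer 3 (z = 0.72): the cone (r1=9.5→r2=1.5) has section circumradius 8.220 here — a regular 16-gon (perimeter = 2·16·8.220·sin(180°/16) = 51.32 mm). So its perimeter = 51.32 mm. Layer 8 (z = 1.92): the cone contributes a regular 16-gon of circumradius 6.087 (interpolated between r1=9.5 and r2=1.5 at t=0.427) (perimeter = 2·16·6.087·sin(180°/16) = 38.00 mm). So its perimeter = 38.00 mm. Layer 3 is larger (51.32 vs 38.00 mm).

layer 3 (z = 0.72 mm)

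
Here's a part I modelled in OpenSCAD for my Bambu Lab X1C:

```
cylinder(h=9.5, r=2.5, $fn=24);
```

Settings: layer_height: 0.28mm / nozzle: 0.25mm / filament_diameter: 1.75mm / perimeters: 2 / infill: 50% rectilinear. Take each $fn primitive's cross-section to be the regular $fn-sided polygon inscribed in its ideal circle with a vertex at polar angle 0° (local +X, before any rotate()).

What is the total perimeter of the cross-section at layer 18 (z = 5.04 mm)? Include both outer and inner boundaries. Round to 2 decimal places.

15.66 mm

At z = 5.04 mm: the r=2.5 cylinder gives a regular 24-gon of circumradius 2.5 (constant along its height) (perimeter = 2·24·2.500·sin(180°/24) = 15.66 mm). Overall, the cross-section is a single solid region. Total boundary length (outer) = 15.66 mm.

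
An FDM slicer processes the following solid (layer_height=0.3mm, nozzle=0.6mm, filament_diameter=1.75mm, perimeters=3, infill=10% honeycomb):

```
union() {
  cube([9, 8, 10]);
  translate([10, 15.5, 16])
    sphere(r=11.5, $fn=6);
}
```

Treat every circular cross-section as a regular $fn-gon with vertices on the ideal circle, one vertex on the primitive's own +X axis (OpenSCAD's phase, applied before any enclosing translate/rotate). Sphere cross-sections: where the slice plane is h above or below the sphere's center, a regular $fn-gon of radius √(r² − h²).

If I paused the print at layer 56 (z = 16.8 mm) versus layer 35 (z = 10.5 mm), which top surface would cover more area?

layer 56 (z = 16.8 mm)

Layer 56 (z = 16.8): the cube is not intersected at this z (z outside [0, 10]); the sphere at (10, 15.5): section is a regular 6-gon, circumradius = √(r²−h²) = √(11.5²−0.8²) = 11.472 (area = (6/2)·11.472²·sin(360°/6) = 341.93 mm²); Combining (union): only the r=11.5 sphere at (10, 15.5) is present, so the union is just that shape — area = 341.93 mm². So its area = 341.93 mm². Layer 35 (z = 10.5): the cube is not intersected at this z (z outside [0, 10]); the r=11.5 sphere at (10, 15.5) contributes a regular 6-gon of circumradius √(11.5²−5.5²) = 10.100 (area = (6/2)·10.100²·sin(360°/6) = 265.00 mm²); Taking the union: only the r=11.5 sphere at (10, 15.5) is present, so the union is just that shape — area = 265.00 mm². So its area = 265.00 mm². Layer 56 is larger (341.93 vs 265.00 mm²).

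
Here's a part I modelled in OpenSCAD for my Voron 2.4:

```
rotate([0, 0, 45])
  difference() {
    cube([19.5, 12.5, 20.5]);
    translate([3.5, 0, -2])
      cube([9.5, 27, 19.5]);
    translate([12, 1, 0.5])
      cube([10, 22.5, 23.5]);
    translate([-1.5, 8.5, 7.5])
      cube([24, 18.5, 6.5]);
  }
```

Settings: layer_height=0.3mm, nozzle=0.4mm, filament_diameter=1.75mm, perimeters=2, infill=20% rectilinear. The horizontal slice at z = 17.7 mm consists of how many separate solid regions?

At z = 17.7 mm: the cube is present — its section is the full 19.5×12.5 rectangle; the cube at (3.5, 0) is not intersected at this z (z outside [-2, 17.5]); the cube at (12, 1) is present — its section is the full 10×22.5 rectangle; the cube at (-1.5, 8.5) is not intersected at this z (z outside [7.5, 14]); Taking the first minus the rest: starting from the 19.5×12.5 cube, the 10×22.5 cube at (12, 1) partially overlaps it — only the 86.25 mm² overlap (of its 225.00 mm²) is removed, clipping the outline — 1 connected region; (rotated 45° about Z; rotation is an isometry so areas/perimeters/island counts are preserved). The result has 1 disconnected region.

1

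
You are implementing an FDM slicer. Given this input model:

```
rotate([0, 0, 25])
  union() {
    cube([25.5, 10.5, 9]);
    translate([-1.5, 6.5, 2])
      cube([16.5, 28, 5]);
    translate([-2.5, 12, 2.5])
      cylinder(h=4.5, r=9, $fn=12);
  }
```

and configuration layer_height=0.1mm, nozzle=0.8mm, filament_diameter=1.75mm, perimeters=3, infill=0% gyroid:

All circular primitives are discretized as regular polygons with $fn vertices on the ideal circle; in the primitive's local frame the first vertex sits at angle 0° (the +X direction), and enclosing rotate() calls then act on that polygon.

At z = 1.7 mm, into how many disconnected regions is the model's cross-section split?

1

At z = 1.7 mm: the 25.5×10.5 cube contributes its full rectangle; the cube at (-1.5, 6.5) does not reach this height (z outside [2, 7]); the cylinder at (-2.5, 12) is absent (z outside [2.5, 7]); Merging all regions: only the 25.5×10.5 cube is present, so the union is just that shape — 1 connected region; (rotated 25° about Z; rotation is an isometry so areas/perimeters/island counts are preserved). The result has 1 disconnected region.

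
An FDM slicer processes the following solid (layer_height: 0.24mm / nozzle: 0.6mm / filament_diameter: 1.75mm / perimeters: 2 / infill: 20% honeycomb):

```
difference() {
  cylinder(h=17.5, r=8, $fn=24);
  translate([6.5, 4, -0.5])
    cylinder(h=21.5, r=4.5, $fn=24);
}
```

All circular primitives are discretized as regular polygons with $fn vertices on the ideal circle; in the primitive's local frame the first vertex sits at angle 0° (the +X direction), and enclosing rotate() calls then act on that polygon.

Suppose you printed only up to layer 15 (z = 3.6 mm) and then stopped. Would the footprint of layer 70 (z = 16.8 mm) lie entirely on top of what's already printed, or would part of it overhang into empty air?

Compare the two slices. At z = 3.6: the r=8 cylinder gives a regular 24-gon of circumradius 8 (constant along its height) (area = (24/2)·8.000²·sin(360°/24) = 198.77 mm²); the r=4.5 cylinder at (6.5, 4) gives a regular 24-gon of circumradius 4.5 (constant along its height) (area = (24/2)·4.500²·sin(360°/24) = 62.89 mm²); Taking the first minus the rest: starting from the r=8 cylinder (198.77 mm²), the r=4.5 cylinder at (6.5, 4) partially overlaps it — only the 30.47 mm² overlap (of its 62.89 mm²) is removed, clipping the outline — area = 168.30 mm². At z = 16.8: the r=8 cylinder contributes a regular 24-gon of circumradius 8 (area = (24/2)·8.000²·sin(360°/24) = 198.77 mm²); the cylinder at (6.5, 4): section is a regular 24-gon, circumradius r=4.5 (area = (24/2)·4.500²·sin(360°/24) = 62.89 mm²); Taking the first minus the rest: starting from the r=8 cylinder (198.77 mm²), the r=4.5 cylinder at (6.5, 4) partially overlaps it — only the 30.47 mm² overlap (of its 62.89 mm²) is removed, clipping the outline — area = 168.30 mm². Checking containment: the cross-section at z = 16.8 is a subset of the cross-section at z = 3.6.

entirely on top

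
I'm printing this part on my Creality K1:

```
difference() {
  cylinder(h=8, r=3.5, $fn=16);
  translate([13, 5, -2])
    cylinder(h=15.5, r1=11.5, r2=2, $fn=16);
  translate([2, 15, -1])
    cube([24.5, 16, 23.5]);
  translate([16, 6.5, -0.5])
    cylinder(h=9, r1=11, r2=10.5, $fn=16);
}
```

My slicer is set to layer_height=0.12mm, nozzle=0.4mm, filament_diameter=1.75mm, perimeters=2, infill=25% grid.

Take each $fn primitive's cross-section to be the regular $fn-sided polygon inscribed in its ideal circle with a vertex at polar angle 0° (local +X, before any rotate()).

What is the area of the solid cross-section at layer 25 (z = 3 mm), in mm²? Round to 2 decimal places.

At z = 3 mm: the cylinder: section is a regular 16-gon, circumradius r=3.5 (area = (16/2)·3.500²·sin(360°/16) = 37.50 mm²); the cone at (13, 5) contributes a regular 16-gon of circumradius 8.435 (interpolated between r1=11.5 and r2=2 at t=0.323) (area = (16/2)·8.435²·sin(360°/16) = 217.85 mm²); the cube at (2, 15) is present — its section is the full 24.5×16 rectangle (area 392.00 mm²); the cone at (16, 6.5) (r1=11→r2=10.5) has section circumradius 10.806 here — a regular 16-gon (area = (16/2)·10.806²·sin(360°/16) = 357.46 mm²); Subtracting the remaining from the first: starting from the r=3.5 cylinder (37.50 mm²), the cone at (13, 5) misses the remaining region (no effect); the 24.5×16 cube at (2, 15) misses the remaining region (no effect); the cone at (16, 6.5) misses the remaining region (no effect) — area = 37.50 mm². Overall, the cross-section is a single solid region. Net area = 37.50 mm².

37.50 mm²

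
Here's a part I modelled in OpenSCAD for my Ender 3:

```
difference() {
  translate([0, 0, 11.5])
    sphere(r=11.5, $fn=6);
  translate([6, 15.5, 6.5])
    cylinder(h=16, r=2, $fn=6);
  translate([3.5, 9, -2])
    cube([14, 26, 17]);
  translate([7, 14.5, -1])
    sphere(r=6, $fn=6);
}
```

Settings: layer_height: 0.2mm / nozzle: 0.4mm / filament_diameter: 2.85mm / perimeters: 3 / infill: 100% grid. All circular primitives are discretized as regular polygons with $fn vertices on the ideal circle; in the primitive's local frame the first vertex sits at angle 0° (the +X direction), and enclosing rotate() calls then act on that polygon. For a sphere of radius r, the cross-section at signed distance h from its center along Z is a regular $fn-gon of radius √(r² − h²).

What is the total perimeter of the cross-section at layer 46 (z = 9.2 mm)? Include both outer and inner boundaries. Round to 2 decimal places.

At z = 9.2 mm: the r=11.5 sphere slices to a regular 6-gon of circumradius 11.268 (√(r²−h²) with h=2.3 from center) (perimeter = 2·6·11.268·sin(180°/6) = 67.61 mm); the r=2 cylinder at (6, 15.5) gives a regular 6-gon of circumradius 2 (constant along its height) (perimeter = 2·6·2.000·sin(180°/6) = 12.00 mm); the cube at (3.5, 9) (footprint 14×26) is included at this height (perimeter 80.00 mm); the sphere at (7, 14.5) is not intersected at this z (|z−center|=10.200 > r=6); After the difference (first − rest): starting from the r=11.5 sphere, the r=2 cylinder at (6, 15.5) misses the remaining region (no effect); the 14×26 cube at (3.5, 9) partially overlaps it — only the 1.78 mm² overlap (of its 364.00 mm²) is removed, clipping the outline — boundary = 67.93 mm. Overall, the cross-section is a single solid region. Total boundary length (outer) = 67.93 mm.

67.93 mm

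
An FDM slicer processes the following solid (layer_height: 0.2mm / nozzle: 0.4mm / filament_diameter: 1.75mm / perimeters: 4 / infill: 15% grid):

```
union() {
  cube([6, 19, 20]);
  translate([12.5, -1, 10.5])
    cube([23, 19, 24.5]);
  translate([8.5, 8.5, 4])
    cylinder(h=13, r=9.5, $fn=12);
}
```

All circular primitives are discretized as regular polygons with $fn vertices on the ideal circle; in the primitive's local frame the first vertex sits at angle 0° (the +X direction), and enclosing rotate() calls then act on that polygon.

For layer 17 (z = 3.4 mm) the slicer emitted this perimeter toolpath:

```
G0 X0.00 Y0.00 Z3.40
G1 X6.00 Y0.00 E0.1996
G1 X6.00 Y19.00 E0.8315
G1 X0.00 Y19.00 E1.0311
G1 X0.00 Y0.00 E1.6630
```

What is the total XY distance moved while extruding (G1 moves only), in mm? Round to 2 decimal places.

50.00 mm

Sum the Euclidean lengths of each G1 segment: total = 50.00 mm.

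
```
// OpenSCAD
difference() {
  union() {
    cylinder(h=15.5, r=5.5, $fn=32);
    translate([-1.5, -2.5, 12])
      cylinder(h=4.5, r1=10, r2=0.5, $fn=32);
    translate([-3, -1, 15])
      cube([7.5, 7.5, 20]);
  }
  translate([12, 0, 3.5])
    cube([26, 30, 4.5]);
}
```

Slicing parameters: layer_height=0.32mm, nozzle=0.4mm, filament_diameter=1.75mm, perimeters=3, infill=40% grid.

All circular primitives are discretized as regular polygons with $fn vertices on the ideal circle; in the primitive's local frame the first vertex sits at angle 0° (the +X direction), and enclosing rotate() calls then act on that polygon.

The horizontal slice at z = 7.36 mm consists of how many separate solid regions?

1

At z = 7.36 mm: the r=5.5 cylinder contributes a regular 32-gon of circumradius 5.5; the cone at (-1.5, -2.5) is not intersected at this z (z outside [12, 16.5]); the cube at (-3, -1) does not reach this height (z outside [15, 35]); Merging all regions: only the r=5.5 cylinder is present, so the union is just that shape — 1 connected region; the cube at (12, 0) is present — its section is the full 26×30 rectangle; Subtracting the remaining from the first: starting from that combined region, the 26×30 cube at (12, 0) misses the remaining region (no effect) — 1 connected region. The result has 1 disconnected region.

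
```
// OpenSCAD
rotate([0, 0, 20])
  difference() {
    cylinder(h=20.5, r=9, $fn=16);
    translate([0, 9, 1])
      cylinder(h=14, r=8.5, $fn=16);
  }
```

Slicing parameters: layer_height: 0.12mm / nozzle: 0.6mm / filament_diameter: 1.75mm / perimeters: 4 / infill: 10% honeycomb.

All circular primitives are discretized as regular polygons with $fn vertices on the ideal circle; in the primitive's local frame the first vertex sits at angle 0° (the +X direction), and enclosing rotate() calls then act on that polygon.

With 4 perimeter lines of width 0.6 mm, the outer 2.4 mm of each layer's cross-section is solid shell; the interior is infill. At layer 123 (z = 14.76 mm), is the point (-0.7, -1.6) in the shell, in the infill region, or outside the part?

shell

At z = 14.76 mm: the r=9 cylinder contributes a regular 16-gon of circumradius 9; the r=8.5 cylinder at (0, 9) gives a regular 16-gon of circumradius 8.5 (constant along its height); After the difference (first − rest): starting from the r=9 cylinder, the r=8.5 cylinder at (0, 9) partially overlaps it — only the 86.13 mm² overlap (of its 221.19 mm²) is removed, clipping the outline — 1 connected region; (rotated 20° about Z; rotation is an isometry so areas/perimeters/island counts are preserved). Overall, the cross-section is a single solid region. Undo the 20° rotation: the query point maps to (-1.205, -1.264) in the un-rotated model frame. The nearest boundary edge runs (-3.25, 1.15)→(-0.00, 0.50); distance from the point to it = 1.97 mm. The point is inside the cross-section, 1.97 mm from the nearest boundary — within the 2.4 mm shell band (4 × 0.6).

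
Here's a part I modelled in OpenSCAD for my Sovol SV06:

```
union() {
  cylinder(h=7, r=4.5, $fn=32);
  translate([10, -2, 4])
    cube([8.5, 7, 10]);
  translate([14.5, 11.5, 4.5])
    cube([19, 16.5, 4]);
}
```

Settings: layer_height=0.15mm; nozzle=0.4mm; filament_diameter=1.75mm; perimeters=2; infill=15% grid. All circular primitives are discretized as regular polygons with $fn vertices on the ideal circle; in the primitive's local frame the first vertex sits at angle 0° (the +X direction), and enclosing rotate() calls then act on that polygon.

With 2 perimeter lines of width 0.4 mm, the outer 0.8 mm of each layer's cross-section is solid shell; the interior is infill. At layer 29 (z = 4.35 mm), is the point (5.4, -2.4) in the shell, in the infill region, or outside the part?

At z = 4.35 mm: the r=4.5 cylinder contributes a regular 32-gon of circumradius 4.5; the cube at (10, -2) is present — its section is the full 8.5×7 rectangle; the cube at (14.5, 11.5) is not intersected at this z (z outside [4.5, 8.5]); Merging all regions: the 2 present regions are separate (no shared area or edge), so areas and boundary lengths simply add and each stays a separate island — 2 connected regions. Overall, the cross-section has 2 separate islands. The nearest boundary edge runs (4.16, -1.72)→(3.74, -2.50); distance from the point to it = 1.42 mm. The point is not inside any of the regions above, so it lies outside the cross-section (1.42 mm from the nearest boundary).

outside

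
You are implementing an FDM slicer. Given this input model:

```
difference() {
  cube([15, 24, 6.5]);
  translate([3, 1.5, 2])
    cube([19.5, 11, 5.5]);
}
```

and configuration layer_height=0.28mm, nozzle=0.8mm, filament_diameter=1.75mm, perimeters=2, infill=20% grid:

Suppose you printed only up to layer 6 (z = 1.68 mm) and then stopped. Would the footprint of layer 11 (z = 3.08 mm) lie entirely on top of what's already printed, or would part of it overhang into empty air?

entirely on top

Compare the two slices. At z = 1.68: the cube (footprint 15×24) is included at this height (area 360.00 mm²); the cube at (3, 1.5) does not reach this height (z outside [2, 7.5]); Subtracting the remaining from the first: none of the subtracted shapes is present at this height, so the 15×24 cube is unchanged — area = 360.00 mm². At z = 3.08: the cube is present — its section is the full 15×24 rectangle (area 360.00 mm²); the cube at (3, 1.5) is present — its section is the full 19.5×11 rectangle (area 214.50 mm²); After the difference (first − rest): starting from the 15×24 cube (360.00 mm²), the 19.5×11 cube at (3, 1.5) partially overlaps it — only the 132.00 mm² overlap (of its 214.50 mm²) is removed, clipping the outline — area = 228.00 mm². Checking containment: the cross-section at z = 3.08 is a subset of the cross-section at z = 1.68.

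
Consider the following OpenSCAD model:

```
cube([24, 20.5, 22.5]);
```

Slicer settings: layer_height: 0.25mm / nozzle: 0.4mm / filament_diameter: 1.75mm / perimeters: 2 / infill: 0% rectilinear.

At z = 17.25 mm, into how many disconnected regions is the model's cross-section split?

1

At z = 17.25 mm: the cube (footprint 24×20.5) is included at this height. The result has 1 disconnected region.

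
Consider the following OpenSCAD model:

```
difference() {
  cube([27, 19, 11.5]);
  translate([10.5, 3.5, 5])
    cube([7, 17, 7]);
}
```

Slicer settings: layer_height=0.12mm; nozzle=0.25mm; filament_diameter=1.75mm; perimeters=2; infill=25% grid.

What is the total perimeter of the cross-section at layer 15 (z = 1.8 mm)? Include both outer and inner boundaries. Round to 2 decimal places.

At z = 1.8 mm: the cube is present — its section is the full 27×19 rectangle (perimeter 92.00 mm); the cube at (10.5, 3.5) does not reach this height (z outside [5, 12]); Subtracting the remaining from the first: none of the subtracted shapes is present at this height, so the 27×19 cube is unchanged — boundary = 92.00 mm. Overall, the cross-section is a single solid region. Total boundary length (outer) = 92.00 mm.

92.00 mm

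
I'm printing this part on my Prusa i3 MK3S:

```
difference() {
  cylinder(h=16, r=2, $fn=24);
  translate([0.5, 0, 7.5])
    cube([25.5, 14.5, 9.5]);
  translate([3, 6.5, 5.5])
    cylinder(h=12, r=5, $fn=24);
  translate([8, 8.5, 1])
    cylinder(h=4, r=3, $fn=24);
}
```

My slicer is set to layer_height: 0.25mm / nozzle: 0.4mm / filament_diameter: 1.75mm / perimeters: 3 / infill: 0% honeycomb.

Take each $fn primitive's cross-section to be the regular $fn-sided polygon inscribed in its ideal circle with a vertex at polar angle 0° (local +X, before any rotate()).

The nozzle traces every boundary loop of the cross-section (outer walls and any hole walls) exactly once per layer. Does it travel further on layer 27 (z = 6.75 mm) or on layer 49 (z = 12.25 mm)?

layer 49 (z = 12.25 mm)

Layer 27 (z = 6.75): the r=2 cylinder contributes a regular 24-gon of circumradius 2 (perimeter = 2·24·2.000·sin(180°/24) = 12.53 mm); the cube at (0.5, 0) is absent (z outside [7.5, 17]); the cylinder at (3, 6.5): section is a regular 24-gon, circumradius r=5 (perimeter = 2·24·5.000·sin(180°/24) = 31.33 mm); the cylinder at (8, 8.5) does not reach this height (z outside [1, 5]); Taking the first minus the rest: starting from the r=2 cylinder, the r=5 cylinder at (3, 6.5) misses the remaining region (no effect) — boundary = 12.53 mm. So its perimeter = 12.53 mm. Layer 49 (z = 12.25): the cylinder: section is a regular 24-gon, circumradius r=2 (perimeter = 2·24·2.000·sin(180°/24) = 12.53 mm); the cube at (0.5, 0) is present — its section is the full 25.5×14.5 rectangle (perimeter 80.00 mm); the cylinder at (3, 6.5): section is a regular 24-gon, circumradius r=5 (perimeter = 2·24·5.000·sin(180°/24) = 31.33 mm); the cylinder at (8, 8.5) is not intersected at this z (z outside [1, 5]); After the difference (first − rest): starting from the r=2 cylinder, the 25.5×14.5 cube at (0.5, 0) partially overlaps it — only the 2.12 mm² overlap (of its 369.75 mm²) is removed, clipping the outline; the r=5 cylinder at (3, 6.5) misses the remaining region (no effect) — boundary = 13.34 mm. So its perimeter = 13.34 mm. Layer 49 is larger (13.34 vs 12.53 mm).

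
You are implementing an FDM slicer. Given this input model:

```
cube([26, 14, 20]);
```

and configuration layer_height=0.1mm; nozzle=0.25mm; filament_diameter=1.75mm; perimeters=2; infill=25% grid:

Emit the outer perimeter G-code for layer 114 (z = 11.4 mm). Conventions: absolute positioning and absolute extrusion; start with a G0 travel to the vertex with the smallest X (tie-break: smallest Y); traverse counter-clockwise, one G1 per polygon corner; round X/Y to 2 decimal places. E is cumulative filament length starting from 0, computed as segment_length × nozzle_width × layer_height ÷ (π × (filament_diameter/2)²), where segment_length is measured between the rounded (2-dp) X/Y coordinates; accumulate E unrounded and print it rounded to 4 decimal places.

At z = 11.4 mm: the cube (footprint 26×14) is included at this height. The outline is a single polygon with 4 vertices. Extrusion per mm of travel: 0.25 × 0.1 / (π × 0.875²) = 0.010394. Accumulating E over each segment gives final E = 0.8315.

G0 X0.00 Y0.00 Z11.40
G1 X26.00 Y0.00 E0.2702
G1 X26.00 Y14.00 E0.4158
G1 X0.00 Y14.00 E0.6860
G1 X0.00 Y0.00 E0.8315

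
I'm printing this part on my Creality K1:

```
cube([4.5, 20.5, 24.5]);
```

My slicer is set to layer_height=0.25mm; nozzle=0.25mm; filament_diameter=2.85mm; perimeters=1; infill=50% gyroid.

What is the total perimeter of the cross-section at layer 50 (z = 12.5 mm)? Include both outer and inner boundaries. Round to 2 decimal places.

50.00 mm

At z = 12.5 mm: the 4.5×20.5 cube contributes its full rectangle (perimeter 50.00 mm). Overall, the cross-section is a single solid region. Total boundary length (outer) = 50.00 mm.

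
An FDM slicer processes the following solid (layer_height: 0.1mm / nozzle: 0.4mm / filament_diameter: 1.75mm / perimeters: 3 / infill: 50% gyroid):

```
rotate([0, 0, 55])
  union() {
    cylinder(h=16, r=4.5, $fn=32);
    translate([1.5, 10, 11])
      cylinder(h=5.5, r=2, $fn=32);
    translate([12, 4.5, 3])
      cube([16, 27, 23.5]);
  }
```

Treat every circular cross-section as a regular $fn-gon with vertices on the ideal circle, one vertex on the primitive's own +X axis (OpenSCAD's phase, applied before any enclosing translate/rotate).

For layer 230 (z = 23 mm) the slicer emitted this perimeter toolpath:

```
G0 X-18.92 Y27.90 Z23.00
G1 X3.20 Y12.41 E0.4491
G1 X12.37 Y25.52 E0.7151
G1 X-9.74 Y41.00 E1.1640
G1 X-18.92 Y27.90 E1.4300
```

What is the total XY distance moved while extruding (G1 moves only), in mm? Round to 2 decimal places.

85.99 mm

Sum the Euclidean lengths of each G1 segment: total = 85.99 mm.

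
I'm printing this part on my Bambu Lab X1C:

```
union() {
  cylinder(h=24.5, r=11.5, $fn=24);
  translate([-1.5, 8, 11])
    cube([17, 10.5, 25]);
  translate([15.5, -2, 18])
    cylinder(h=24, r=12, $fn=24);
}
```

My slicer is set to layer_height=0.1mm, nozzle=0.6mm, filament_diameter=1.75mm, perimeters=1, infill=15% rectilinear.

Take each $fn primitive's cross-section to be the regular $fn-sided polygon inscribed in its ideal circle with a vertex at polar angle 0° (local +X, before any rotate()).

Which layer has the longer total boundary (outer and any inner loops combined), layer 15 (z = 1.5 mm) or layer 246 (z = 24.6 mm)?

layer 246 (z = 24.6 mm)

Layer 15 (z = 1.5): the cylinder: section is a regular 24-gon, circumradius r=11.5 (perimeter = 2·24·11.500·sin(180°/24) = 72.05 mm); the cube at (-1.5, 8) is not intersected at this z (z outside [11, 36]); the cylinder at (15.5, -2) is not intersected at this z (z outside [18, 42]); Merging all regions: only the r=11.5 cylinder is present, so the union is just that shape — boundary = 72.05 mm. So its perimeter = 72.05 mm. Layer 246 (z = 24.6): the cylinder is not intersected at this z (z outside [0, 24.5]); the 17×10.5 cube at (-1.5, 8) contributes its full rectangle (perimeter 55.00 mm); the cylinder at (15.5, -2): section is a regular 24-gon, circumradius r=12 (perimeter = 2·24·12.000·sin(180°/24) = 75.18 mm); Merging all regions: the regions partially overlap (shared area 8.55 mm²), so the edge portions inside another operand are dropped and the merged outline is re-measured after clipping — boundary = 114.76 mm. So its perimeter = 114.76 mm. Layer 246 is larger (114.76 vs 72.05 mm).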